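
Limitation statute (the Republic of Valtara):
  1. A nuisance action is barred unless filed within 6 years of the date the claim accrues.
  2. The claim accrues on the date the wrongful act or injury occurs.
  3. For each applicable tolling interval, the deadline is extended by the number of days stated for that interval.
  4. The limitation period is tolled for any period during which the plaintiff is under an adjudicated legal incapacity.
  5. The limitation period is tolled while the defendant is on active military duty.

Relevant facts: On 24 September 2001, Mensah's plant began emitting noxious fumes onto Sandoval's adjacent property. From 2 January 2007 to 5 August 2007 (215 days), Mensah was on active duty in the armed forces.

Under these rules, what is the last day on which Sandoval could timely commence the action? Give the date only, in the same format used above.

The claim accrued on 24 September 2001, when the wrongful act occurred.
6 years from 24 September 2001 is 24 September 2007.
Because the defendant's active military service ran from 2 January 2007 to 5 August 2007, the deadline is extended by 215 days to 26 April 2008.

26 April 2008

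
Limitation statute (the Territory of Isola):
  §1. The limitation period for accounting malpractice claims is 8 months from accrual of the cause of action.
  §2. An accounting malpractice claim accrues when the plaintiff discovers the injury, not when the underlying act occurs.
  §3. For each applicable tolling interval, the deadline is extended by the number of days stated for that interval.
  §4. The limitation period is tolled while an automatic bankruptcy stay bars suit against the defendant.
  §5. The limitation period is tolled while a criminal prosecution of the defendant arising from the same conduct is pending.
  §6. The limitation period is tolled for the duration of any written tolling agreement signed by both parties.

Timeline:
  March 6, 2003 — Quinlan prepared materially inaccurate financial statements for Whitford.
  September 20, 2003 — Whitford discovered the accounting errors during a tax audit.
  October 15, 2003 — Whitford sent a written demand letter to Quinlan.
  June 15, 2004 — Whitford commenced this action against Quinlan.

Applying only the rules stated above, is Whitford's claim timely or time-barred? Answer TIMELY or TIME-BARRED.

TIME-BARRED

The claim did not accrue until Whitford discovered the injury on September 20, 2003; the March 6, 2003 act date does not start the clock under the stated rule.
8 months from September 20, 2003 is May 20, 2004.
None of the other events listed affects the running of the period under the stated rules.
Filing on June 15, 2004 missed the May 20, 2004 deadline — the action is time-barred.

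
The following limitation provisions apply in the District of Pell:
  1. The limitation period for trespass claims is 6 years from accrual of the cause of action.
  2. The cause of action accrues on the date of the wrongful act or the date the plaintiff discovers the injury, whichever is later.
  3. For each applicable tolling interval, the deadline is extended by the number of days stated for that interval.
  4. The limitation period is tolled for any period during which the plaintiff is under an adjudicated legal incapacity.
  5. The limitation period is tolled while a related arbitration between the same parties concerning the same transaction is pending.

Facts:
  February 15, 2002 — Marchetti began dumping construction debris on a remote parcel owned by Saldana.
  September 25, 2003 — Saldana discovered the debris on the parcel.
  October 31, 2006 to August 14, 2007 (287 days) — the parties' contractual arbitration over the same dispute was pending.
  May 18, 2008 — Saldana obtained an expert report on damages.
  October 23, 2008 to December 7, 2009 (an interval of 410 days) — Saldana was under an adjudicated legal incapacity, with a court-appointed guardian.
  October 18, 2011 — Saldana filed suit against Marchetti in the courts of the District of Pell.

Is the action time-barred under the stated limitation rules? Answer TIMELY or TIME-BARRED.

TIME-BARRED

Taking the later of the act (February 15, 2002) and discovery (September 25, 2003), the claim accrued on September 25, 2003.
6 years from September 25, 2003 is September 25, 2009.
The period was tolled for 287 days by the pending related arbitration (October 31, 2006 to August 14, 2007), pushing the deadline to July 9, 2010.
Because the plaintiff's legal incapacity ran from October 23, 2008 to December 7, 2009, the deadline is extended by 410 days to August 23, 2011.
The other events in the timeline have no effect on the limitation period under the stated rules.
The October 18, 2011 filing falls after the August 23, 2011 deadline; the claim is time-barred.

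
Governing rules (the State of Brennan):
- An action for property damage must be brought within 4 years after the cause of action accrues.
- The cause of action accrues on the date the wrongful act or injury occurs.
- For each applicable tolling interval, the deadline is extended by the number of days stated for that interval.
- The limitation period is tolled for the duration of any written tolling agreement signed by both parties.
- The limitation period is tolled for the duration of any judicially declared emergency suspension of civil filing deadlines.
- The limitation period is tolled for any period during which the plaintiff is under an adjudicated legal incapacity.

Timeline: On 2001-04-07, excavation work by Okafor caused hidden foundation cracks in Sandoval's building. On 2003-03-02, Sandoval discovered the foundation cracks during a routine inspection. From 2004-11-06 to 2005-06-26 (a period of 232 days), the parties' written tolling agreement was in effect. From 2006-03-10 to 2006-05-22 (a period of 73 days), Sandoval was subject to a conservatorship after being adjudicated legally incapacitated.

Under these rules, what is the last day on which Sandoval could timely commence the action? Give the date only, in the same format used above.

2005-11-25

Because the rule ties accrual to occurrence, the claim accrued on 2001-04-07, not on the 2003-03-02 discovery date.
The untolled deadline — 4 years after 2001-04-07 — is 2005-04-07.
Because the written tolling agreement ran from 2004-11-06 to 2005-06-26, the deadline is extended by 232 days to 2005-11-25.
The plaintiff's legal incapacity from 2006-03-10 to 2006-05-22 began after the period had already run on 2005-11-25, so it has no tolling effect.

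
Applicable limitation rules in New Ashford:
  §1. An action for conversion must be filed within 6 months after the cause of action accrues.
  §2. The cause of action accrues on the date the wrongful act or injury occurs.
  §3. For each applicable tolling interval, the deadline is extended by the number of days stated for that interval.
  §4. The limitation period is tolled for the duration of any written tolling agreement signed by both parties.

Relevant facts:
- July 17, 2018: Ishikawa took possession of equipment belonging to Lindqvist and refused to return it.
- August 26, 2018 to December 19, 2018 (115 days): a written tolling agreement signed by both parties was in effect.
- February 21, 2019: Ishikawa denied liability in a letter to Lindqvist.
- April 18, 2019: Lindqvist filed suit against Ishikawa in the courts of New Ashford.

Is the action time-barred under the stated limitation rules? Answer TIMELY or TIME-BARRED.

TIMELY

The limitation period began to run on July 17, 2018.
Adding the 6 months base period to July 17, 2018 gives a deadline of January 17, 2019, before any tolling.
Because the written tolling agreement ran from August 26, 2018 to December 19, 2018, the deadline is extended by 115 days to May 12, 2019.
The other events in the timeline have no effect on the limitation period under the stated rules.
The April 18, 2019 filing precedes the May 12, 2019 deadline; the claim is timely.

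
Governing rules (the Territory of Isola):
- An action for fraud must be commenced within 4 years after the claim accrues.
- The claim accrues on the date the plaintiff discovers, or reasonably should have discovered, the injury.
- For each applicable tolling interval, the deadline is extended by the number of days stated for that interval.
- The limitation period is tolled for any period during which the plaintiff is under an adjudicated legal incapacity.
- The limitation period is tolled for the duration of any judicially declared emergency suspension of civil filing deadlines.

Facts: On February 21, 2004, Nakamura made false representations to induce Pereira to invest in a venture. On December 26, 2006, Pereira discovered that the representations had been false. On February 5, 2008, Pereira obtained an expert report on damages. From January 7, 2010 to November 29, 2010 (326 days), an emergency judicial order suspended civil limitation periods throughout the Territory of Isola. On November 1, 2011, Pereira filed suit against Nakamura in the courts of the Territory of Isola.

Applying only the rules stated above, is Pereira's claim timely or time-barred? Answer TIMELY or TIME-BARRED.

TIMELY

Under the discovery rule, the claim accrued on December 26, 2006, when Pereira discovered the injury — not on the February 21, 2004 date of the underlying act.
The untolled deadline — 4 years after December 26, 2006 — is December 26, 2010.
The emergency suspension of filing deadlines from January 7, 2010 to November 29, 2010 tolled the period for 326 days, extending the deadline to November 17, 2011.
None of the other events listed affects the running of the period under the stated rules.
Filing on November 1, 2011 beat the November 17, 2011 deadline — the action is timely.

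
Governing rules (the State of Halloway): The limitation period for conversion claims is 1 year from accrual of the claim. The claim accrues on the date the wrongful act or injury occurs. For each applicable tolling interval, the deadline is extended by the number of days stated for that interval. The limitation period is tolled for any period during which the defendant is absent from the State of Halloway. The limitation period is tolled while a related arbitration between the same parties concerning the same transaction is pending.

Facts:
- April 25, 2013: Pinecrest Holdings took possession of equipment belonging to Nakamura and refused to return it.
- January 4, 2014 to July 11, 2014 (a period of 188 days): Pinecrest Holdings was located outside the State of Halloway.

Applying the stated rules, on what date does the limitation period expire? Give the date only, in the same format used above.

The claim accrued on April 25, 2013, the date of the act.
Adding the 1 year base period to April 25, 2013 gives a deadline of April 25, 2014, before any tolling.
Because the defendant's absence from the jurisdiction ran from January 4, 2014 to July 11, 2014, the deadline is extended by 188 days to October 30, 2014.

October 30, 2014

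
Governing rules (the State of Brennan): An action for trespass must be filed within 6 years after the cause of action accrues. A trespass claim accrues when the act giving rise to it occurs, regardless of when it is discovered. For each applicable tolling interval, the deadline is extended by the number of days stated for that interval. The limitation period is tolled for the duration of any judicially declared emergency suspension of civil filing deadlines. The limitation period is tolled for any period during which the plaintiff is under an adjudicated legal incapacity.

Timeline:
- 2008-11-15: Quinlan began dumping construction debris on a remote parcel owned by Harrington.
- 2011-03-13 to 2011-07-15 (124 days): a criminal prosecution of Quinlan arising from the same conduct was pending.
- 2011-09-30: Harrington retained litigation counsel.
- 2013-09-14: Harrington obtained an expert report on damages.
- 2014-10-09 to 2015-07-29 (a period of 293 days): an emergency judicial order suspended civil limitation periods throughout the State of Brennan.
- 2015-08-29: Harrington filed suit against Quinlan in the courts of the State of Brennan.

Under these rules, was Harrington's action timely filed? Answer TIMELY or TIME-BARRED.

TIMELY

The claim accrued on 2008-11-15, when the wrongful act occurred.
The untolled deadline — 6 years after 2008-11-15 — is 2014-11-15.
Because the emergency suspension of filing deadlines ran from 2014-10-09 to 2015-07-29, the deadline is extended by 293 days to 2015-09-04.
No stated provision tolls the period for a criminal prosecution, so the interval from 2011-03-13 to 2011-07-15 has no effect on the deadline.
None of the other events listed affects the running of the period under the stated rules.
Harrington filed on 2015-08-29, before the 2015-09-04 deadline, so the action is timely.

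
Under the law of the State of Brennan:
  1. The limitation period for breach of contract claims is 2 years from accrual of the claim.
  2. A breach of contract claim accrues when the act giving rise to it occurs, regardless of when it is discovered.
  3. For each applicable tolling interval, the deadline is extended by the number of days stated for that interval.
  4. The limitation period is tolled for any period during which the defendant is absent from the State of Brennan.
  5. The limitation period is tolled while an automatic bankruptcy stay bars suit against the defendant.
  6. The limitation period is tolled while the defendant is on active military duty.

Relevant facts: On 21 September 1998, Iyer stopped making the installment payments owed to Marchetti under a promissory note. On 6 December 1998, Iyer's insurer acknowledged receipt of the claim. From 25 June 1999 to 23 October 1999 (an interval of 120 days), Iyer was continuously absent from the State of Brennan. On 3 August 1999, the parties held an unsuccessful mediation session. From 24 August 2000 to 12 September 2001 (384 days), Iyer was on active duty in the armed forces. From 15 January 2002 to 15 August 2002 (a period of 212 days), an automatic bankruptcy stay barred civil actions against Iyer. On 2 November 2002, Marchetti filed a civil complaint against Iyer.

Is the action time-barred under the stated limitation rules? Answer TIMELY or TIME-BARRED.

TIME-BARRED

The claim accrued on 21 September 1998, when the wrongful act occurred.
Adding the 2 years base period to 21 September 1998 gives a deadline of 21 September 2000, before any tolling.
Because the defendant's absence from the jurisdiction ran from 25 June 1999 to 23 October 1999, the deadline is extended by 120 days to 19 January 2001.
The defendant's active military service from 24 August 2000 to 12 September 2001 tolled the period for 384 days, extending the deadline to 7 February 2002.
Because the automatic bankruptcy stay ran from 15 January 2002 to 15 August 2002, the deadline is extended by 212 days to 7 September 2002.
The other events in the timeline have no effect on the limitation period under the stated rules.
Filing on 2 November 2002 missed the 7 September 2002 deadline — the action is time-barred.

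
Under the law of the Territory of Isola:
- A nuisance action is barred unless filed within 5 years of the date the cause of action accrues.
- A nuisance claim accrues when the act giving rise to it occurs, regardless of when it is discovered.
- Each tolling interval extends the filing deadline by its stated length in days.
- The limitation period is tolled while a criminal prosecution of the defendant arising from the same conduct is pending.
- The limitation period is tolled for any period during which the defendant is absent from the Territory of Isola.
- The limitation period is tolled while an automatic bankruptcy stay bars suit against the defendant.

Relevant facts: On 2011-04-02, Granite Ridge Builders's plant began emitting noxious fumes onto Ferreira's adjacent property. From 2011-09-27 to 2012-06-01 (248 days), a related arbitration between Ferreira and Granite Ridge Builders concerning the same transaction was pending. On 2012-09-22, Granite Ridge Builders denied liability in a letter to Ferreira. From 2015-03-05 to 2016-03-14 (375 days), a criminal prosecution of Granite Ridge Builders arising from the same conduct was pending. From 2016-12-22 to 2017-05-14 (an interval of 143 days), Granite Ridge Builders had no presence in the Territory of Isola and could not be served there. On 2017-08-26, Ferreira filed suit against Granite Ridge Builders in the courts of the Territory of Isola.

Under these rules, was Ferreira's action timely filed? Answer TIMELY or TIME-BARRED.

TIMELY

The limitation period began to run on 2011-04-02.
5 years from 2011-04-02 is 2016-04-02.
The pending criminal prosecution from 2015-03-05 to 2016-03-14 tolled the period for 375 days, extending the deadline to 2017-04-12.
Because the defendant's absence from the jurisdiction ran from 2016-12-22 to 2017-05-14, the deadline is extended by 143 days to 2017-09-02.
Although a pending arbitration ran from 2011-09-27 to 2012-06-01, the stated rules do not make that a tolling event, so it is disregarded.
None of the other events listed affects the running of the period under the stated rules.
Filing on 2017-08-26 beat the 2017-09-02 deadline — the action is timely.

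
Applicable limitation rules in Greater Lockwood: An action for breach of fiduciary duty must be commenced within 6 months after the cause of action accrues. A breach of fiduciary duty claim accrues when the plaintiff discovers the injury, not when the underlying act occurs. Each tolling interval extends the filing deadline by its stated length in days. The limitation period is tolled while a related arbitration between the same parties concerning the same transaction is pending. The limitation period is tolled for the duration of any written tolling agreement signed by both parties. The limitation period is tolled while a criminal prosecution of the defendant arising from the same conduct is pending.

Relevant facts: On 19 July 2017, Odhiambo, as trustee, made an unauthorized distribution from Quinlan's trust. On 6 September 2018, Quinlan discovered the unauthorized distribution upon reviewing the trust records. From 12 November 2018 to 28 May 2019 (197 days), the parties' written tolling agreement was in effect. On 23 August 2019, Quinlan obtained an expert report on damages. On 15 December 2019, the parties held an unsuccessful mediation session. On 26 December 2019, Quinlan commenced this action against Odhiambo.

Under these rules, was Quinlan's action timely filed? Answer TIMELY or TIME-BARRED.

TIME-BARRED

Accrual is tied to discovery, so the period began on 6 September 2018 rather than on 19 July 2017 when the act occurred.
6 months from 6 September 2018 is 6 March 2019.
The written tolling agreement from 12 November 2018 to 28 May 2019 tolled the period for 197 days, extending the deadline to 19 September 2019.
The other events in the timeline have no effect on the limitation period under the stated rules.
The 26 December 2019 filing falls after the 19 September 2019 deadline; the claim is time-barred.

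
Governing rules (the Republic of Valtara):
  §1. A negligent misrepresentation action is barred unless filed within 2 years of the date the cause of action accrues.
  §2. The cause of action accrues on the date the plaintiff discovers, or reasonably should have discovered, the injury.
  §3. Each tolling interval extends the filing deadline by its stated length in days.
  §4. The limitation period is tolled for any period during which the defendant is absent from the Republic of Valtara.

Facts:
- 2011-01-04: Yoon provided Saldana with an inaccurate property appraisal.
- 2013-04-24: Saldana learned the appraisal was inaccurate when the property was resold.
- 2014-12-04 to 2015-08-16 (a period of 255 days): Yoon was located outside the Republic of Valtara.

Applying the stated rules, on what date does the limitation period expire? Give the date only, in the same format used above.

2016-01-04

The claim did not accrue until Saldana discovered the injury on 2013-04-24; the 2011-01-04 act date does not start the clock under the stated rule.
2 years from 2013-04-24 is 2015-04-24.
The period was tolled for 255 days by the defendant's absence from the jurisdiction (2014-12-04 to 2015-08-16), pushing the deadline to 2016-01-04.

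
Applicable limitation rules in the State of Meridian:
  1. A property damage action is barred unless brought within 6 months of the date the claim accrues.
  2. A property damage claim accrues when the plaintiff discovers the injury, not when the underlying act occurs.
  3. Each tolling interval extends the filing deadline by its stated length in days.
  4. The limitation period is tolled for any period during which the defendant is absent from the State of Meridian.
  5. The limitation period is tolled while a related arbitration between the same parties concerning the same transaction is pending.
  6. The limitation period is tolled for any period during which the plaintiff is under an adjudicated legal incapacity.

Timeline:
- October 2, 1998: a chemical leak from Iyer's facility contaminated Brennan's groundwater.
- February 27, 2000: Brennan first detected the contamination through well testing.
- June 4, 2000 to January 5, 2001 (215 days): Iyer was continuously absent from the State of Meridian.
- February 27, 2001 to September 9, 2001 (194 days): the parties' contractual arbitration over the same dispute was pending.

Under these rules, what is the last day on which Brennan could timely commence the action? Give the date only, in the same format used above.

Accrual is tied to discovery, so the period began on February 27, 2000 rather than on October 2, 1998 when the act occurred.
6 months from February 27, 2000 is August 27, 2000.
Because the defendant's absence from the jurisdiction ran from June 4, 2000 to January 5, 2001, the deadline is extended by 215 days to March 30, 2001.
Because the pending related arbitration ran from February 27, 2001 to September 9, 2001, the deadline is extended by 194 days to October 10, 2001.

October 10, 2001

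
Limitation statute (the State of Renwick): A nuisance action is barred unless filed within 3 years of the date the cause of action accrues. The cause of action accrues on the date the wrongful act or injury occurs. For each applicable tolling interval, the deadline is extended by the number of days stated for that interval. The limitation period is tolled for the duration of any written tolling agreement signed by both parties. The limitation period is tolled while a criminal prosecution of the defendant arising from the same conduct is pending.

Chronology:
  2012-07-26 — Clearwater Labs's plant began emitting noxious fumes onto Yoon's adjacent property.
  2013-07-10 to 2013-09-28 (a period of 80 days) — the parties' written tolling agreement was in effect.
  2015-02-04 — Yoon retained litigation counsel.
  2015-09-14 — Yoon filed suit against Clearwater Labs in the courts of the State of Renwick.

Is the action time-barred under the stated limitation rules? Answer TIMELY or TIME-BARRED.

The claim accrued on 2012-07-26, when the wrongful act occurred.
3 years from 2012-07-26 is 2015-07-26.
The period was tolled for 80 days by the written tolling agreement (2013-07-10 to 2013-09-28), pushing the deadline to 2015-10-14.
Nothing else in the chronology tolls or restarts the period.
Yoon filed on 2015-09-14, before the 2015-10-14 deadline, so the action is timely.

TIMELY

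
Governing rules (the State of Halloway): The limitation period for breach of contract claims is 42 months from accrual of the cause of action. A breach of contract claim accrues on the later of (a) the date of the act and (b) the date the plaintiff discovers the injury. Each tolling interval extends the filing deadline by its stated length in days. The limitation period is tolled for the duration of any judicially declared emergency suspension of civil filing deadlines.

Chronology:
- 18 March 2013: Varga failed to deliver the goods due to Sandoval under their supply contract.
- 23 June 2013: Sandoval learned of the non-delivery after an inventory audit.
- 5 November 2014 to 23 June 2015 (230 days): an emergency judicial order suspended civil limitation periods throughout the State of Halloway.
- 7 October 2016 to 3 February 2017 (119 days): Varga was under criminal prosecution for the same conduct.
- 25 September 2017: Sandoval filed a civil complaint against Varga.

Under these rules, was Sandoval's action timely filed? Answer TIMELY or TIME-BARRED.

TIME-BARRED

Because discovery on 23 June 2013 post-dates the 18 March 2013 act, accrual under the later-of rule falls on 23 June 2013.
42 months from 23 June 2013 is 23 December 2016.
Because the emergency suspension of filing deadlines ran from 5 November 2014 to 23 June 2015, the deadline is extended by 230 days to 10 August 2017.
Although a criminal prosecution ran from 7 October 2016 to 3 February 2017, the stated rules do not make that a tolling event, so it is disregarded.
The 25 September 2017 filing falls after the 10 August 2017 deadline; the claim is time-barred.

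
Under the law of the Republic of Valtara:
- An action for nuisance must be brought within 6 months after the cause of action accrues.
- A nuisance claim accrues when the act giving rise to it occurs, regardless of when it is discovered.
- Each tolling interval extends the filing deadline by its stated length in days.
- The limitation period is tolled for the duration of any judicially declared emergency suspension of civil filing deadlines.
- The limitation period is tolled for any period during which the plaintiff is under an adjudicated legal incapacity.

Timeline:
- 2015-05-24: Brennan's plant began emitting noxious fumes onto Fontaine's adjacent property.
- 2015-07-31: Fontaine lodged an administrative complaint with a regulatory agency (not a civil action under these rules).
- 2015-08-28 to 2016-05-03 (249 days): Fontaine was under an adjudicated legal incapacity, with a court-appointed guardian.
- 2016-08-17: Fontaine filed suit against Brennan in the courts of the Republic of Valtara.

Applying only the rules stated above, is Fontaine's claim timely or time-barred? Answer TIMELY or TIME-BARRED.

The cause of action accrued on 2015-05-24, the date of the act.
The untolled deadline — 6 months after 2015-05-24 — is 2015-11-24.
The plaintiff's legal incapacity from 2015-08-28 to 2016-05-03 tolled the period for 249 days, extending the deadline to 2016-07-30.
The other events in the timeline have no effect on the limitation period under the stated rules.
Filing on 2016-08-17 missed the 2016-07-30 deadline — the action is time-barred.

TIME-BARRED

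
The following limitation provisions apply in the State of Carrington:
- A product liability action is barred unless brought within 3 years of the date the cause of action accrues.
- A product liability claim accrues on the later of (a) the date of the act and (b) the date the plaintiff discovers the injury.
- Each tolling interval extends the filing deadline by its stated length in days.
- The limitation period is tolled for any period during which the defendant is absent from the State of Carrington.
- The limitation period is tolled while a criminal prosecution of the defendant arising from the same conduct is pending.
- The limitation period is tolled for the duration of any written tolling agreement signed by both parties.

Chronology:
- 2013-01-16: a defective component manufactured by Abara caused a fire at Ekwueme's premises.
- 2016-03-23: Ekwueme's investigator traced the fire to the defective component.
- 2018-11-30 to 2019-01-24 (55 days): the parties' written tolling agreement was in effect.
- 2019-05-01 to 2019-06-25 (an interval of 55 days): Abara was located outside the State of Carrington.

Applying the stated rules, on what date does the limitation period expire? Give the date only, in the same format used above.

2019-07-11

Taking the later of the act (2013-01-16) and discovery (2016-03-23), the claim accrued on 2016-03-23.
3 years from 2016-03-23 is 2019-03-23.
Because the written tolling agreement ran from 2018-11-30 to 2019-01-24, the deadline is extended by 55 days to 2019-05-17.
The period was tolled for 55 days by the defendant's absence from the jurisdiction (2019-05-01 to 2019-06-25), pushing the deadline to 2019-07-11.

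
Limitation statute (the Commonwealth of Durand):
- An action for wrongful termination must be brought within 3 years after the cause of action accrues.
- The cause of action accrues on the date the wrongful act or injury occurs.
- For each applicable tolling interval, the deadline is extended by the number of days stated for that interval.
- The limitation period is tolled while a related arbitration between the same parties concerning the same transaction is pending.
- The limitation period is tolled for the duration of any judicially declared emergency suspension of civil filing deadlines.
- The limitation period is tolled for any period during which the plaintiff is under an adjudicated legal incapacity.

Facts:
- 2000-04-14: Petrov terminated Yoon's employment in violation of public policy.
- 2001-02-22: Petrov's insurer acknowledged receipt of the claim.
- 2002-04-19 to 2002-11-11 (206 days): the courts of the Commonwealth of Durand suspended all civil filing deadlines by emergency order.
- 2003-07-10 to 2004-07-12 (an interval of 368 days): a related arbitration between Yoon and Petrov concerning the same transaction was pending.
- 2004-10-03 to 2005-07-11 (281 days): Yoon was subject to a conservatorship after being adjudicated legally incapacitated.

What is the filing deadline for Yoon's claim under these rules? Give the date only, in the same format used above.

The claim accrued on 2000-04-14, when the wrongful act occurred.
The untolled deadline — 3 years after 2000-04-14 — is 2003-04-14.
The emergency suspension of filing deadlines from 2002-04-19 to 2002-11-11 tolled the period for 206 days, extending the deadline to 2003-11-06.
Because the pending related arbitration ran from 2003-07-10 to 2004-07-12, the deadline is extended by 368 days to 2004-11-08.
The plaintiff's legal incapacity from 2004-10-03 to 2005-07-11 tolled the period for 281 days, extending the deadline to 2005-08-16.
None of the other events listed affects the running of the period under the stated rules.

2005-08-16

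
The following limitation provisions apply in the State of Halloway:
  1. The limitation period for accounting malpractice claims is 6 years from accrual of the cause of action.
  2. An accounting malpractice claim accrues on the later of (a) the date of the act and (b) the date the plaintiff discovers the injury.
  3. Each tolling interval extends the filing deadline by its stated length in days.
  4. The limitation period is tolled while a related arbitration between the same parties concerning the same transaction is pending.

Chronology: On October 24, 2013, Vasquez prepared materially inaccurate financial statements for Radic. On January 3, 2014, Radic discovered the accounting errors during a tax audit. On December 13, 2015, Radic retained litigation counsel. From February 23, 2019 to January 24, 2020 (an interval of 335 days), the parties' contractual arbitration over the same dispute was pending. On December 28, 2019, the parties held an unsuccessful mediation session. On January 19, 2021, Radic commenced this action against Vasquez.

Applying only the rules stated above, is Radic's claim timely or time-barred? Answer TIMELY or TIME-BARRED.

Because discovery on January 3, 2014 post-dates the October 24, 2013 act, accrual under the later-of rule falls on January 3, 2014.
Adding the 6 years base period to January 3, 2014 gives a deadline of January 3, 2020, before any tolling.
The pending related arbitration from February 23, 2019 to January 24, 2020 tolled the period for 335 days, extending the deadline to December 3, 2020.
The other events in the timeline have no effect on the limitation period under the stated rules.
The January 19, 2021 filing falls after the December 3, 2020 deadline; the claim is time-barred.

TIME-BARRED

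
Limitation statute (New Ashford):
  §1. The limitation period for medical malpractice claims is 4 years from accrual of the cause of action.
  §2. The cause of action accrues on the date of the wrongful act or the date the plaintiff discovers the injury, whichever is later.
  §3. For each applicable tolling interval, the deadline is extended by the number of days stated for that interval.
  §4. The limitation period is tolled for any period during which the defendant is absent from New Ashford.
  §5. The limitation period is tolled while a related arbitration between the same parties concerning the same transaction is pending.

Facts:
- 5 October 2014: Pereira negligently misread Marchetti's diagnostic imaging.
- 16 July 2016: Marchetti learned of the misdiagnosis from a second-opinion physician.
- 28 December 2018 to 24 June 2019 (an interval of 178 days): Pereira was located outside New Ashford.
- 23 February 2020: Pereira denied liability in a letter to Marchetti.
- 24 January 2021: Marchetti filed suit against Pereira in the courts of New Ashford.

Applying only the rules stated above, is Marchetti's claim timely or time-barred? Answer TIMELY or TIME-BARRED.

TIME-BARRED

Taking the later of the act (5 October 2014) and discovery (16 July 2016), the claim accrued on 16 July 2016.
4 years from 16 July 2016 is 16 July 2020.
Because the defendant's absence from the jurisdiction ran from 28 December 2018 to 24 June 2019, the deadline is extended by 178 days to 10 January 2021.
None of the other events listed affects the running of the period under the stated rules.
Marchetti filed on 24 January 2021, after the 10 January 2021 deadline, so the action is time-barred.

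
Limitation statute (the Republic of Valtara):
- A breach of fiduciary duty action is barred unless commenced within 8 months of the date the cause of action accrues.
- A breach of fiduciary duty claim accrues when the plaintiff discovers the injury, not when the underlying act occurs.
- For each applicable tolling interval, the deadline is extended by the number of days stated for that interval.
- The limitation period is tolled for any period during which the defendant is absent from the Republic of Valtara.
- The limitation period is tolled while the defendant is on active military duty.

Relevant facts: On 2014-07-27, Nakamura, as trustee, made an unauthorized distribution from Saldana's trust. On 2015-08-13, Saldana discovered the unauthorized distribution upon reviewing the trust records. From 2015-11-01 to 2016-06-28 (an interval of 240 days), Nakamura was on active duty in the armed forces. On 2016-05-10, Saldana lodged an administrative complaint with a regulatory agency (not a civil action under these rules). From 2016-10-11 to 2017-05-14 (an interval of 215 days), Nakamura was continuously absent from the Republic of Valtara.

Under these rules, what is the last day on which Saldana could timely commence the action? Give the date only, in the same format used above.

2017-07-12

Accrual is tied to discovery, so the period began on 2015-08-13 rather than on 2014-07-27 when the act occurred.
The untolled deadline — 8 months after 2015-08-13 — is 2016-04-13.
The defendant's active military service from 2015-11-01 to 2016-06-28 tolled the period for 240 days, extending the deadline to 2016-12-09.
Because the defendant's absence from the jurisdiction ran from 2016-10-11 to 2017-05-14, the deadline is extended by 215 days to 2017-07-12.
Nothing else in the chronology tolls or restarts the period.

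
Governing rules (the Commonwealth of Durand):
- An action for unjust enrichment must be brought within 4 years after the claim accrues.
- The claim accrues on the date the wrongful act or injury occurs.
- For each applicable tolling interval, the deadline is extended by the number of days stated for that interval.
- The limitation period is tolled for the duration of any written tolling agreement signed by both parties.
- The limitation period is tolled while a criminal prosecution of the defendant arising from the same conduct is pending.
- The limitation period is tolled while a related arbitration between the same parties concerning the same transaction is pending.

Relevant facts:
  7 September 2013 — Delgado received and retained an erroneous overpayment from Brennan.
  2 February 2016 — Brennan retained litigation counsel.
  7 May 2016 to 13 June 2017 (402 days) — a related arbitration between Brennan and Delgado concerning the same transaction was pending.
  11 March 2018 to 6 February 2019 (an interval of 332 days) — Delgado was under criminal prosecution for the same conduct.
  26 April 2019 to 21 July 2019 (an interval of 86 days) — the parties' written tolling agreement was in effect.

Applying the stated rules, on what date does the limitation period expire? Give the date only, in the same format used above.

The limitation period began to run on 7 September 2013.
Adding the 4 years base period to 7 September 2013 gives a deadline of 7 September 2017, before any tolling.
Because the pending related arbitration ran from 7 May 2016 to 13 June 2017, the deadline is extended by 402 days to 14 October 2018.
The period was tolled for 332 days by the pending criminal prosecution (11 March 2018 to 6 February 2019), pushing the deadline to 11 September 2019.
The written tolling agreement from 26 April 2019 to 21 July 2019 tolled the period for 86 days, extending the deadline to 6 December 2019.
The other events in the timeline have no effect on the limitation period under the stated rules.

6 December 2019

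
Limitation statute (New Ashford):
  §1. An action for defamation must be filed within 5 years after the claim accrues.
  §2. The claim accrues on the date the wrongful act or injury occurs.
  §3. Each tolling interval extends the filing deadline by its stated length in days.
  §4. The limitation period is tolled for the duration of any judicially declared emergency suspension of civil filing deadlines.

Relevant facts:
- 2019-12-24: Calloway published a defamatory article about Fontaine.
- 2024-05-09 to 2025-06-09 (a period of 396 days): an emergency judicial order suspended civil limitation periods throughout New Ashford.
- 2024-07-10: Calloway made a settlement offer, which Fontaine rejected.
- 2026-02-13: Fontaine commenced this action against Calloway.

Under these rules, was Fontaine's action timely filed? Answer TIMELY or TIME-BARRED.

TIME-BARRED

The limitation period began to run on 2019-12-24.
Adding the 5 years base period to 2019-12-24 gives a deadline of 2024-12-24, before any tolling.
Because the emergency suspension of filing deadlines ran from 2024-05-09 to 2025-06-09, the deadline is extended by 396 days to 2026-01-24.
None of the other events listed affects the running of the period under the stated rules.
Filing on 2026-02-13 missed the 2026-01-24 deadline — the action is time-barred.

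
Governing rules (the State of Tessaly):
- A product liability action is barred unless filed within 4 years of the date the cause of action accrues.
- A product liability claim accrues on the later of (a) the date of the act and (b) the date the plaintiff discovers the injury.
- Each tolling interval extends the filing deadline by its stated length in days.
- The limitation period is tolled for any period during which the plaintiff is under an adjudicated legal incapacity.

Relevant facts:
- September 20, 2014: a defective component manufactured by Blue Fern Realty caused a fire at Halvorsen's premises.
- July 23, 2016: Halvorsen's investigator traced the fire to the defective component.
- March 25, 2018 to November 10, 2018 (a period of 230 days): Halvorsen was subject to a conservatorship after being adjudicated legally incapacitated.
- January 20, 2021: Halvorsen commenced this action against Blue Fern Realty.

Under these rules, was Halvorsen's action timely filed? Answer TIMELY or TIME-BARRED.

TIMELY

Taking the later of the act (September 20, 2014) and discovery (July 23, 2016), the claim accrued on July 23, 2016.
Adding the 4 years base period to July 23, 2016 gives a deadline of July 23, 2020, before any tolling.
The plaintiff's legal incapacity from March 25, 2018 to November 10, 2018 tolled the period for 230 days, extending the deadline to March 10, 2021.
Filing on January 20, 2021 beat the March 10, 2021 deadline — the action is timely.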